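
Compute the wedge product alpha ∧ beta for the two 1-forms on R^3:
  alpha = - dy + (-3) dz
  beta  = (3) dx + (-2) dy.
alpha ∧ beta = (3) dx ∧ dy + (9) dx ∧ dz + (-6) dy ∧ dz

Distribute the wedge, using dx_i ∧ dx_j = -dx_j ∧ dx_i and dx_i ∧ dx_i = 0. For each pair (i, j) with i < j, the coefficient of dx_i ∧ dx_j in alpha ∧ beta is (alpha_i * beta_j - alpha_j * beta_i). Collecting: alpha ∧ beta = (3) dx ∧ dy + (9) dx ∧ dz + (-6) dy ∧ dz.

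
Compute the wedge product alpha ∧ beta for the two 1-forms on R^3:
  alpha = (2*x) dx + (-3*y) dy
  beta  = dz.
alpha ∧ beta = (2*x) dx ∧ dz + (-3*y) dy ∧ dz

Distribute the wedge, using dx_i ∧ dx_j = -dx_j ∧ dx_i and dx_i ∧ dx_i = 0. For each pair (i, j) with i < j, the coefficient of dx_i ∧ dx_j in alpha ∧ beta is (alpha_i * beta_j - alpha_j * beta_i). Collecting: alpha ∧ beta = (2*x) dx ∧ dz + (-3*y) dy ∧ dz.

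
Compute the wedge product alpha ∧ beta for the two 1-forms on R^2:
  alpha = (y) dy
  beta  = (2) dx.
alpha ∧ beta = (-2*y) dx ∧ dy

Distribute the wedge, using dx_i ∧ dx_j = -dx_j ∧ dx_i and dx_i ∧ dx_i = 0. For each pair (i, j) with i < j, the coefficient of dx_i ∧ dx_j in alpha ∧ beta is (alpha_i * beta_j - alpha_j * beta_i). Collecting: alpha ∧ beta = (-2*y) dx ∧ dy.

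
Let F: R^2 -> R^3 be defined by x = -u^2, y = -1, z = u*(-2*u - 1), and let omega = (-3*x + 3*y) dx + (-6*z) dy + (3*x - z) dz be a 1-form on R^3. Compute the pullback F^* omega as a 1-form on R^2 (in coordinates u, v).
F^* omega = (u*(-2*u^2 - 3*u + 5)) du

Using F^*(f dg) = (f ∘ F) d(g ∘ F), substitute each coordinate x_i by F_i(u, v) in f_i, and replace dx_i by d F_i = (∂F_i/∂u) du + (∂F_i/∂v) dv.
  For the x component: f_1(F) = 3*u^2 - 3; d F_1 = (-2*u) du + (0) dv
  For the y component: f_2(F) = 6*u*(2*u + 1); d F_2 = (0) du + (0) dv
  For the z component: f_3(F) = u*(1 - u); d F_3 = (-4*u - 1) du + (0) dv
Combining and collecting du, dv coefficients:
  coeff of du: u*(-2*u^2 - 3*u + 5)
  coeff of dv: 0
F^* omega = (u*(-2*u^2 - 3*u + 5)) du.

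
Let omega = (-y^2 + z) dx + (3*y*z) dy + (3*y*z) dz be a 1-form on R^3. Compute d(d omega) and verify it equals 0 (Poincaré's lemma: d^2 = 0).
d(d omega) = 0

Step 1: d omega = sum_{i<j} (∂f_j/∂x_i - ∂f_i/∂x_j) dx_i ∧ dx_j:
  coeff of dx ∧ dy: 2*y
  coeff of dx ∧ dz: -1
  coeff of dy ∧ dz: -3*y + 3*z
Step 2: Apply d again to each 2-form coefficient. The only possible 3-form in R^3 is dx ∧ dy ∧ dz, with coefficient
  ∂(coeff of dy∧dz)/∂x - ∂(coeff of dx∧dz)/∂y + ∂(coeff of dx∧dy)/∂z
  = ∂/∂x (-3*y + 3*z) - ∂/∂y (-1) + ∂/∂z (2*y).
Each of these terms simplifies to sums of mixed partials that cancel in pairs. The result is 0 (by equality of mixed partials for smooth functions — Schwarz / Clairaut).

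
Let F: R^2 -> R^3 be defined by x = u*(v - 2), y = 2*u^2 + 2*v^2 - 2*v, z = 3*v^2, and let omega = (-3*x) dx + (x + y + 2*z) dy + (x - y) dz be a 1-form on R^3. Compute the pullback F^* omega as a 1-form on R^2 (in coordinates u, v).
F^* omega = (u*(8*u^2 + 4*u*v - 8*u + 29*v^2 + 4*v - 12)) du + (-7*u^2*v + 2*u^2 + 10*u*v^2 - 22*u*v + 4*u + 20*v^3 - 12*v^2 + 4*v) dv

Using F^*(f dg) = (f ∘ F) d(g ∘ F), substitute each coordinate x_i by F_i(u, v) in f_i, and replace dx_i by d F_i = (∂F_i/∂u) du + (∂F_i/∂v) dv.
  For the x component: f_1(F) = 3*u*(2 - v); d F_1 = (v - 2) du + (u) dv
  For the y component: f_2(F) = 2*u^2 + u*v - 2*u + 8*v^2 - 2*v; d F_2 = (4*u) du + (4*v - 2) dv
  For the z component: f_3(F) = -2*u^2 + u*v - 2*u - 2*v^2 + 2*v; d F_3 = (0) du + (6*v) dv
Combining and collecting du, dv coefficients:
  coeff of du: u*(8*u^2 + 4*u*v - 8*u + 29*v^2 + 4*v - 12)
  coeff of dv: -7*u^2*v + 2*u^2 + 10*u*v^2 - 22*u*v + 4*u + 20*v^3 - 12*v^2 + 4*v
F^* omega = (u*(8*u^2 + 4*u*v - 8*u + 29*v^2 + 4*v - 12)) du + (-7*u^2*v + 2*u^2 + 10*u*v^2 - 22*u*v + 4*u + 20*v^3 - 12*v^2 + 4*v) dv.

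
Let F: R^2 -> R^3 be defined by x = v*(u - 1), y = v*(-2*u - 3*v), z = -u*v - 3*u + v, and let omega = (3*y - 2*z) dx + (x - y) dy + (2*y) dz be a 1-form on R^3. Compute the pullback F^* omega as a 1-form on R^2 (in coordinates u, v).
F^* omega = (3*v*(-2*u*v + 6*u - 3*v^2 + 6*v)) du + (-6*u^2*v + 6*u^2 - 27*u*v^2 - 6*u - 18*v^3 + 9*v^2 + 2*v) dv

Using F^*(f dg) = (f ∘ F) d(g ∘ F), substitute each coordinate x_i by F_i(u, v) in f_i, and replace dx_i by d F_i = (∂F_i/∂u) du + (∂F_i/∂v) dv.
  For the x component: f_1(F) = -4*u*v + 6*u - 9*v^2 - 2*v; d F_1 = (v) du + (u - 1) dv
  For the y component: f_2(F) = v*(3*u + 3*v - 1); d F_2 = (-2*v) du + (-2*u - 6*v) dv
  For the z component: f_3(F) = 2*v*(-2*u - 3*v); d F_3 = (-v - 3) du + (1 - u) dv
Combining and collecting du, dv coefficients:
  coeff of du: 3*v*(-2*u*v + 6*u - 3*v^2 + 6*v)
  coeff of dv: -6*u^2*v + 6*u^2 - 27*u*v^2 - 6*u - 18*v^3 + 9*v^2 + 2*v
F^* omega = (3*v*(-2*u*v + 6*u - 3*v^2 + 6*v)) du + (-6*u^2*v + 6*u^2 - 27*u*v^2 - 6*u - 18*v^3 + 9*v^2 + 2*v) dv.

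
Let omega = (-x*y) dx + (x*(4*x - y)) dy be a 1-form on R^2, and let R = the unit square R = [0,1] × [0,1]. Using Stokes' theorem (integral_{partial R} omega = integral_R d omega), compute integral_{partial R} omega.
integral_(partial R) omega = 4

Stokes: integral_partial_R omega = integral_R d omega with d omega = (∂Q/∂x - ∂P/∂y) dx ∧ dy.
  ∂Q/∂x = 8*x - y
  ∂P/∂y = -x
  integrand = ∂Q/∂x - ∂P/∂y = 9*x - y.
Integrating over R: integral_0^1 integral_0^1 (9*x - y) dx dy = 4.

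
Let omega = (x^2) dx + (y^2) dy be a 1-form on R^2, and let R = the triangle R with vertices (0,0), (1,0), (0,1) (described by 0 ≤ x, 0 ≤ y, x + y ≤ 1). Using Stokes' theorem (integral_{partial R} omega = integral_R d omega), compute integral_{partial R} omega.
integral_(partial R) omega = 0

Stokes: integral_partial_R omega = integral_R d omega with d omega = (∂Q/∂x - ∂P/∂y) dx ∧ dy.
  ∂Q/∂x = 0
  ∂P/∂y = 0
  integrand = ∂Q/∂x - ∂P/∂y = 0.
Integrating over R: integral_0^1 integral_0^{1-x} (0) dy dx = 0.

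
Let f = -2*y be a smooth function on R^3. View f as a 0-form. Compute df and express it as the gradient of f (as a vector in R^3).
df = (0) dx + (-2) dy + (0) dz; grad f = (0, -2, 0)

For a 0-form f, d f = (∂f/∂x) dx + (∂f/∂y) dy + (∂f/∂z) dz. The components of the vector representation are exactly the entries of grad f in Cartesian coordinates:
  ∂f/∂x = 0
  ∂f/∂y = -2
  ∂f/∂z = 0.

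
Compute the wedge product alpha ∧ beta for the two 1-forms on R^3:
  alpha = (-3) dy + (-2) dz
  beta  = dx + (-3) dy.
alpha ∧ beta = (3) dx ∧ dy + (2) dx ∧ dz + (-6) dy ∧ dz

Distribute the wedge, using dx_i ∧ dx_j = -dx_j ∧ dx_i and dx_i ∧ dx_i = 0. For each pair (i, j) with i < j, the coefficient of dx_i ∧ dx_j in alpha ∧ beta is (alpha_i * beta_j - alpha_j * beta_i). Collecting: alpha ∧ beta = (3) dx ∧ dy + (2) dx ∧ dz + (-6) dy ∧ dz.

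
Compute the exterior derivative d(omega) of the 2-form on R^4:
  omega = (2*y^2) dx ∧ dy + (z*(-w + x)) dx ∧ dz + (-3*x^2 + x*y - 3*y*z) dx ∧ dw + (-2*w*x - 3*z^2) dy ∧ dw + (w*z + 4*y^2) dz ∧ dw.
d(omega) = (3*y - z) dx ∧ dz ∧ dw + (-2*w - x + 3*z) dx ∧ dy ∧ dw + (8*y + 6*z) dy ∧ dz ∧ dw

For a 2-form omega = sum_{i<j} g_{ij} dx_i ∧ dx_j, the exterior derivative is
  d(omega) = sum_{i<j} d(g_{ij}) ∧ dx_i ∧ dx_j = sum_{i<j, k} (∂g_{ij}/∂x_k) dx_k ∧ dx_i ∧ dx_j.
Expand each term, using dx_k ∧ dx_i ∧ dx_j = sgn(permutation) dx_{(a)} ∧ dx_{(b)} ∧ dx_{(c)} with (a < b < c) sorted:
  d(z*(-w + x)) includes (∂/∂w)(z*(-w + x)) dw = (-z) dw, which multiplied by dx ∧ dz gives (-z) dx ∧ dz ∧ dw
  d(-3*x^2 + x*y - 3*y*z) includes (∂/∂y)(-3*x^2 + x*y - 3*y*z) dy = (x - 3*z) dy, which multiplied by dx ∧ dw gives (-x + 3*z) dx ∧ dy ∧ dw
  d(-3*x^2 + x*y - 3*y*z) includes (∂/∂z)(-3*x^2 + x*y - 3*y*z) dz = (-3*y) dz, which multiplied by dx ∧ dw gives (3*y) dx ∧ dz ∧ dw
  d(-2*w*x - 3*z^2) includes (∂/∂x)(-2*w*x - 3*z^2) dx = (-2*w) dx, which multiplied by dy ∧ dw gives (-2*w) dx ∧ dy ∧ dw
  d(-2*w*x - 3*z^2) includes (∂/∂z)(-2*w*x - 3*z^2) dz = (-6*z) dz, which multiplied by dy ∧ dw gives (6*z) dy ∧ dz ∧ dw
  d(w*z + 4*y^2) includes (∂/∂y)(w*z + 4*y^2) dy = (8*y) dy, which multiplied by dz ∧ dw gives (8*y) dy ∧ dz ∧ dw
Collecting like 3-forms: d(omega) = (3*y - z) dx ∧ dz ∧ dw + (-2*w - x + 3*z) dx ∧ dy ∧ dw + (8*y + 6*z) dy ∧ dz ∧ dw.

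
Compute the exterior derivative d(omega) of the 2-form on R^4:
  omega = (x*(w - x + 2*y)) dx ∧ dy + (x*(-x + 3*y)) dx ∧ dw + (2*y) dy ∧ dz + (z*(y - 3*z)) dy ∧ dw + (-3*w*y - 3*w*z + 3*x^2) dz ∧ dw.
d(omega) = (-2*x) dx ∧ dy ∧ dw + (-3*w - y + 6*z) dy ∧ dz ∧ dw + (6*x) dx ∧ dz ∧ dw

For a 2-form omega = sum_{i<j} g_{ij} dx_i ∧ dx_j, the exterior derivative is
  d(omega) = sum_{i<j} d(g_{ij}) ∧ dx_i ∧ dx_j = sum_{i<j, k} (∂g_{ij}/∂x_k) dx_k ∧ dx_i ∧ dx_j.
Expand each term, using dx_k ∧ dx_i ∧ dx_j = sgn(permutation) dx_{(a)} ∧ dx_{(b)} ∧ dx_{(c)} with (a < b < c) sorted:
  d(x*(w - x + 2*y)) includes (∂/∂w)(x*(w - x + 2*y)) dw = (x) dw, which multiplied by dx ∧ dy gives (x) dx ∧ dy ∧ dw
  d(x*(-x + 3*y)) includes (∂/∂y)(x*(-x + 3*y)) dy = (3*x) dy, which multiplied by dx ∧ dw gives (-3*x) dx ∧ dy ∧ dw
  d(z*(y - 3*z)) includes (∂/∂z)(z*(y - 3*z)) dz = (y - 6*z) dz, which multiplied by dy ∧ dw gives (-y + 6*z) dy ∧ dz ∧ dw
  d(-3*w*y - 3*w*z + 3*x^2) includes (∂/∂x)(-3*w*y - 3*w*z + 3*x^2) dx = (6*x) dx, which multiplied by dz ∧ dw gives (6*x) dx ∧ dz ∧ dw
  d(-3*w*y - 3*w*z + 3*x^2) includes (∂/∂y)(-3*w*y - 3*w*z + 3*x^2) dy = (-3*w) dy, which multiplied by dz ∧ dw gives (-3*w) dy ∧ dz ∧ dw
Collecting like 3-forms: d(omega) = (-2*x) dx ∧ dy ∧ dw + (-3*w - y + 6*z) dy ∧ dz ∧ dw + (6*x) dx ∧ dz ∧ dw.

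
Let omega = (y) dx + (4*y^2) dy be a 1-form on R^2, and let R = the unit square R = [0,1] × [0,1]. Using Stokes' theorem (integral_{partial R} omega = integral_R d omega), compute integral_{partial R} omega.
integral_(partial R) omega = -1

Stokes: integral_partial_R omega = integral_R d omega with d omega = (∂Q/∂x - ∂P/∂y) dx ∧ dy.
  ∂Q/∂x = 0
  ∂P/∂y = 1
  integrand = ∂Q/∂x - ∂P/∂y = -1.
Integrating over R: integral_0^1 integral_0^1 (-1) dx dy = -1.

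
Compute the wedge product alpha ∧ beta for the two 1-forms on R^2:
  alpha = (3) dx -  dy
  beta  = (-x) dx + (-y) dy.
alpha ∧ beta = (-x - 3*y) dx ∧ dy

Distribute the wedge, using dx_i ∧ dx_j = -dx_j ∧ dx_i and dx_i ∧ dx_i = 0. For each pair (i, j) with i < j, the coefficient of dx_i ∧ dx_j in alpha ∧ beta is (alpha_i * beta_j - alpha_j * beta_i). Collecting: alpha ∧ beta = (-x - 3*y) dx ∧ dy.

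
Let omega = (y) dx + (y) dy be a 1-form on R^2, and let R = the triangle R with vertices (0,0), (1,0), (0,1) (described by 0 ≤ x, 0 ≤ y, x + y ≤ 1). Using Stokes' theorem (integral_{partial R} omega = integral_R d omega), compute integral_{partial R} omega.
integral_(partial R) omega = -1/2

Stokes: integral_partial_R omega = integral_R d omega with d omega = (∂Q/∂x - ∂P/∂y) dx ∧ dy.
  ∂Q/∂x = 0
  ∂P/∂y = 1
  integrand = ∂Q/∂x - ∂P/∂y = -1.
Integrating over R: integral_0^1 integral_0^{1-x} (-1) dy dx = -1/2.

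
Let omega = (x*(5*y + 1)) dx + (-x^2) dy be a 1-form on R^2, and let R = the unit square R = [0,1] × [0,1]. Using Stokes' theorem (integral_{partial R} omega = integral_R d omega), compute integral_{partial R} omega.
integral_(partial R) omega = -7/2

Stokes: integral_partial_R omega = integral_R d omega with d omega = (∂Q/∂x - ∂P/∂y) dx ∧ dy.
  ∂Q/∂x = -2*x
  ∂P/∂y = 5*x
  integrand = ∂Q/∂x - ∂P/∂y = -7*x.
Integrating over R: integral_0^1 integral_0^1 (-7*x) dx dy = -7/2.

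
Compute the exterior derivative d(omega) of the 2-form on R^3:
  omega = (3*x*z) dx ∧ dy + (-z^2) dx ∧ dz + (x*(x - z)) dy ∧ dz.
d(omega) = (5*x - z) dx ∧ dy ∧ dz

For a 2-form omega = sum_{i<j} g_{ij} dx_i ∧ dx_j, the exterior derivative is
  d(omega) = sum_{i<j} d(g_{ij}) ∧ dx_i ∧ dx_j = sum_{i<j, k} (∂g_{ij}/∂x_k) dx_k ∧ dx_i ∧ dx_j.
Expand each term, using dx_k ∧ dx_i ∧ dx_j = sgn(permutation) dx_{(a)} ∧ dx_{(b)} ∧ dx_{(c)} with (a < b < c) sorted:
  d(3*x*z) includes (∂/∂z)(3*x*z) dz = (3*x) dz, which multiplied by dx ∧ dy gives (3*x) dx ∧ dy ∧ dz
  d(x*(x - z)) includes (∂/∂x)(x*(x - z)) dx = (2*x - z) dx, which multiplied by dy ∧ dz gives (2*x - z) dx ∧ dy ∧ dz
Collecting like 3-forms: d(omega) = (5*x - z) dx ∧ dy ∧ dz.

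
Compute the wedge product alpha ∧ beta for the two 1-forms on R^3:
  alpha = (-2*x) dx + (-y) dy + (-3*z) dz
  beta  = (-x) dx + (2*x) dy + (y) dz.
alpha ∧ beta = (-x*(4*x + y)) dx ∧ dy + (-x*(2*y + 3*z)) dx ∧ dz + (6*x*z - y^2) dy ∧ dz

Distribute the wedge, using dx_i ∧ dx_j = -dx_j ∧ dx_i and dx_i ∧ dx_i = 0. For each pair (i, j) with i < j, the coefficient of dx_i ∧ dx_j in alpha ∧ beta is (alpha_i * beta_j - alpha_j * beta_i). Collecting: alpha ∧ beta = (-x*(4*x + y)) dx ∧ dy + (-x*(2*y + 3*z)) dx ∧ dz + (6*x*z - y^2) dy ∧ dz.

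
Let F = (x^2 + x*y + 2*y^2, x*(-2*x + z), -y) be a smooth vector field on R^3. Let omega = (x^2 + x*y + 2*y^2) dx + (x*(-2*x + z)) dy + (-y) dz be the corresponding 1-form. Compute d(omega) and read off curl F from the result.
d(omega) = (-x - 1) dy ∧ dz + (0) dz ∧ dx + (-5*x - 4*y + z) dx ∧ dy; curl F = (-x - 1, 0, -5*x - 4*y + z)

d omega = sum_{i<j} (∂f_j/∂x_i - ∂f_i/∂x_j) dx_i ∧ dx_j. Under the identification (dy ∧ dz, dz ∧ dx, dx ∧ dy) ↔ (e_x, e_y, e_z), the coefficients are exactly the components of curl F. Compute:
  ∂R/∂y - ∂Q/∂z = (-1) - (x) = -x - 1
  ∂P/∂z - ∂R/∂x = (0) - (0) = 0
  ∂Q/∂x - ∂P/∂y = (-4*x + z) - (x + 4*y) = -5*x - 4*y + z.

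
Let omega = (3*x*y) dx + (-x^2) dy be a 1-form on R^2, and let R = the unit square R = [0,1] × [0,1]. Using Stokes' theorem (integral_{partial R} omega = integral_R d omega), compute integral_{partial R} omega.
integral_(partial R) omega = -5/2

Stokes: integral_partial_R omega = integral_R d omega with d omega = (∂Q/∂x - ∂P/∂y) dx ∧ dy.
  ∂Q/∂x = -2*x
  ∂P/∂y = 3*x
  integrand = ∂Q/∂x - ∂P/∂y = -5*x.
Integrating over R: integral_0^1 integral_0^1 (-5*x) dx dy = -5/2.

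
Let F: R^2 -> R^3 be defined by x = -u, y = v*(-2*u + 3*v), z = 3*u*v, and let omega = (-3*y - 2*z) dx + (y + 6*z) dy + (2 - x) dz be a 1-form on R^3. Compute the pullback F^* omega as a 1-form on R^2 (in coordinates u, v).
F^* omega = (v*(-32*u*v + 3*u - 6*v^2 + 9*v + 6)) du + (-32*u^2*v + 3*u^2 + 90*u*v^2 + 6*u + 18*v^3) dv

Using F^*(f dg) = (f ∘ F) d(g ∘ F), substitute each coordinate x_i by F_i(u, v) in f_i, and replace dx_i by d F_i = (∂F_i/∂u) du + (∂F_i/∂v) dv.
  For the x component: f_1(F) = -9*v^2; d F_1 = (-1) du + (0) dv
  For the y component: f_2(F) = v*(16*u + 3*v); d F_2 = (-2*v) du + (-2*u + 6*v) dv
  For the z component: f_3(F) = u + 2; d F_3 = (3*v) du + (3*u) dv
Combining and collecting du, dv coefficients:
  coeff of du: v*(-32*u*v + 3*u - 6*v^2 + 9*v + 6)
  coeff of dv: -32*u^2*v + 3*u^2 + 90*u*v^2 + 6*u + 18*v^3
F^* omega = (v*(-32*u*v + 3*u - 6*v^2 + 9*v + 6)) du + (-32*u^2*v + 3*u^2 + 90*u*v^2 + 6*u + 18*v^3) dv.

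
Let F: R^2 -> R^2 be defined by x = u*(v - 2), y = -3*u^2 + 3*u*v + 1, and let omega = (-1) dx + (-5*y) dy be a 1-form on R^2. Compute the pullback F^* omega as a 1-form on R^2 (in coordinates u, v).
F^* omega = (-90*u^3 + 135*u^2*v - 45*u*v^2 + 30*u - 16*v + 2) du + (u*(45*u^2 - 45*u*v - 16)) dv

Using F^*(f dg) = (f ∘ F) d(g ∘ F), substitute each coordinate x_i by F_i(u, v) in f_i, and replace dx_i by d F_i = (∂F_i/∂u) du + (∂F_i/∂v) dv.
  For the x component: f_1(F) = -1; d F_1 = (v - 2) du + (u) dv
  For the y component: f_2(F) = 15*u^2 - 15*u*v - 5; d F_2 = (-6*u + 3*v) du + (3*u) dv
Combining and collecting du, dv coefficients:
  coeff of du: -90*u^3 + 135*u^2*v - 45*u*v^2 + 30*u - 16*v + 2
  coeff of dv: u*(45*u^2 - 45*u*v - 16)
F^* omega = (-90*u^3 + 135*u^2*v - 45*u*v^2 + 30*u - 16*v + 2) du + (u*(45*u^2 - 45*u*v - 16)) dv.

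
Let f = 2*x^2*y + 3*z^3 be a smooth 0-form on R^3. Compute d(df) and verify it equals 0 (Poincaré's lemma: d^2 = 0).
d(df) = 0

Step 1: df = sum_i (∂f/∂x_i) dx_i = (4*x*y) dx + (2*x^2) dy + (9*z^2) dz.
Step 2: Apply d again. Using the 1-form formula, the coefficient of dx ∧ dy in d(df) is ∂^2 f/∂x ∂y - ∂^2 f/∂y ∂x = (4*x) - (4*x) = 0 (equality of mixed partials for smooth f).
Similarly for dx ∧ dz and dy ∧ dz — all coefficients vanish. So d(df) = 0.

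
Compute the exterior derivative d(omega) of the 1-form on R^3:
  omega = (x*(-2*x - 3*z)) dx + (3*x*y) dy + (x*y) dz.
d(omega) = (3*y) dx ∧ dy + (3*x + y) dx ∧ dz + (x) dy ∧ dz

For a 1-form omega = sum_i f_i dx_i, the exterior derivative is
  d(omega) = sum_{i < j} (∂f_j/∂x_i - ∂f_i/∂x_j) dx_i ∧ dx_j.
  coefficient of dx ∧ dy: ∂f_2/∂x - ∂f_1/∂y = ∂(3*x*y)/∂x - ∂(x*(-2*x - 3*z))/∂y = 3*y
  coefficient of dx ∧ dz: ∂f_3/∂x - ∂f_1/∂z = ∂(x*y)/∂x - ∂(x*(-2*x - 3*z))/∂z = 3*x + y
  coefficient of dy ∧ dz: ∂f_3/∂y - ∂f_2/∂z = ∂(x*y)/∂y - ∂(3*x*y)/∂z = x
Assembling: d(omega) = (3*y) dx ∧ dy + (3*x + y) dx ∧ dz + (x) dy ∧ dz.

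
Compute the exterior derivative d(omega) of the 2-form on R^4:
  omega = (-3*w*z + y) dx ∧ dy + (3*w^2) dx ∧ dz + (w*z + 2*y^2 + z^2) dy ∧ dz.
d(omega) = (-3*w) dx ∧ dy ∧ dz + (-3*z) dx ∧ dy ∧ dw + (6*w) dx ∧ dz ∧ dw + (z) dy ∧ dz ∧ dw

For a 2-form omega = sum_{i<j} g_{ij} dx_i ∧ dx_j, the exterior derivative is
  d(omega) = sum_{i<j} d(g_{ij}) ∧ dx_i ∧ dx_j = sum_{i<j, k} (∂g_{ij}/∂x_k) dx_k ∧ dx_i ∧ dx_j.
Expand each term, using dx_k ∧ dx_i ∧ dx_j = sgn(permutation) dx_{(a)} ∧ dx_{(b)} ∧ dx_{(c)} with (a < b < c) sorted:
  d(-3*w*z + y) includes (∂/∂z)(-3*w*z + y) dz = (-3*w) dz, which multiplied by dx ∧ dy gives (-3*w) dx ∧ dy ∧ dz
  d(-3*w*z + y) includes (∂/∂w)(-3*w*z + y) dw = (-3*z) dw, which multiplied by dx ∧ dy gives (-3*z) dx ∧ dy ∧ dw
  d(3*w^2) includes (∂/∂w)(3*w^2) dw = (6*w) dw, which multiplied by dx ∧ dz gives (6*w) dx ∧ dz ∧ dw
  d(w*z + 2*y^2 + z^2) includes (∂/∂w)(w*z + 2*y^2 + z^2) dw = (z) dw, which multiplied by dy ∧ dz gives (z) dy ∧ dz ∧ dw
Collecting like 3-forms: d(omega) = (-3*w) dx ∧ dy ∧ dz + (-3*z) dx ∧ dy ∧ dw + (6*w) dx ∧ dz ∧ dw + (z) dy ∧ dz ∧ dw.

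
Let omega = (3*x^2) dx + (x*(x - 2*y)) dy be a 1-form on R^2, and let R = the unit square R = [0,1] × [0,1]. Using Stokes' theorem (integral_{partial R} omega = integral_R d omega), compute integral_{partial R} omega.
integral_(partial R) omega = 0

Stokes: integral_partial_R omega = integral_R d omega with d omega = (∂Q/∂x - ∂P/∂y) dx ∧ dy.
  ∂Q/∂x = 2*x - 2*y
  ∂P/∂y = 0
  integrand = ∂Q/∂x - ∂P/∂y = 2*x - 2*y.
Integrating over R: integral_0^1 integral_0^1 (2*x - 2*y) dx dy = 0.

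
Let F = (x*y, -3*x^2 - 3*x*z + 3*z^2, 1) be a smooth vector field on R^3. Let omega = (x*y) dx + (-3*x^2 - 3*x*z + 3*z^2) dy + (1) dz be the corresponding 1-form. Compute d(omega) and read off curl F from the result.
d(omega) = (3*x - 6*z) dy ∧ dz + (0) dz ∧ dx + (-7*x - 3*z) dx ∧ dy; curl F = (3*x - 6*z, 0, -7*x - 3*z)

d omega = sum_{i<j} (∂f_j/∂x_i - ∂f_i/∂x_j) dx_i ∧ dx_j. Under the identification (dy ∧ dz, dz ∧ dx, dx ∧ dy) ↔ (e_x, e_y, e_z), the coefficients are exactly the components of curl F. Compute:
  ∂R/∂y - ∂Q/∂z = (0) - (-3*x + 6*z) = 3*x - 6*z
  ∂P/∂z - ∂R/∂x = (0) - (0) = 0
  ∂Q/∂x - ∂P/∂y = (-6*x - 3*z) - (x) = -7*x - 3*z.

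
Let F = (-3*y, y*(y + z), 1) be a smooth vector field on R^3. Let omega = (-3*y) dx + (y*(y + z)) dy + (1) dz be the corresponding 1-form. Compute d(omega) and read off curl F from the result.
d(omega) = (-y) dy ∧ dz + (0) dz ∧ dx + (3) dx ∧ dy; curl F = (-y, 0, 3)

d omega = sum_{i<j} (∂f_j/∂x_i - ∂f_i/∂x_j) dx_i ∧ dx_j. Under the identification (dy ∧ dz, dz ∧ dx, dx ∧ dy) ↔ (e_x, e_y, e_z), the coefficients are exactly the components of curl F. Compute:
  ∂R/∂y - ∂Q/∂z = (0) - (y) = -y
  ∂P/∂z - ∂R/∂x = (0) - (0) = 0
  ∂Q/∂x - ∂P/∂y = (0) - (-3) = 3.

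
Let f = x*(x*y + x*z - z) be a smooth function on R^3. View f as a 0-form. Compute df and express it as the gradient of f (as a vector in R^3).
df = (2*x*y + 2*x*z - z) dx + (x^2) dy + (x*(x - 1)) dz; grad f = (2*x*y + 2*x*z - z, x^2, x*(x - 1))

For a 0-form f, d f = (∂f/∂x) dx + (∂f/∂y) dy + (∂f/∂z) dz. The components of the vector representation are exactly the entries of grad f in Cartesian coordinates:
  ∂f/∂x = 2*x*y + 2*x*z - z
  ∂f/∂y = x^2
  ∂f/∂z = x*(x - 1).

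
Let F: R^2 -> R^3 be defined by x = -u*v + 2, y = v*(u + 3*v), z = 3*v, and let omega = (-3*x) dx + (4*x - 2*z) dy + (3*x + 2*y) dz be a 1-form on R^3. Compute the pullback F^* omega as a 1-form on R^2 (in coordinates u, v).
F^* omega = (v*(-7*u*v - 6*v + 14)) du + (-7*u^2*v - 24*u*v^2 - 9*u*v + 14*u - 18*v^2 + 48*v + 18) dv

Using F^*(f dg) = (f ∘ F) d(g ∘ F), substitute each coordinate x_i by F_i(u, v) in f_i, and replace dx_i by d F_i = (∂F_i/∂u) du + (∂F_i/∂v) dv.
  For the x component: f_1(F) = 3*u*v - 6; d F_1 = (-v) du + (-u) dv
  For the y component: f_2(F) = -4*u*v - 6*v + 8; d F_2 = (v) du + (u + 6*v) dv
  For the z component: f_3(F) = -u*v + 6*v^2 + 6; d F_3 = (0) du + (3) dv
Combining and collecting du, dv coefficients:
  coeff of du: v*(-7*u*v - 6*v + 14)
  coeff of dv: -7*u^2*v - 24*u*v^2 - 9*u*v + 14*u - 18*v^2 + 48*v + 18
F^* omega = (v*(-7*u*v - 6*v + 14)) du + (-7*u^2*v - 24*u*v^2 - 9*u*v + 14*u - 18*v^2 + 48*v + 18) dv.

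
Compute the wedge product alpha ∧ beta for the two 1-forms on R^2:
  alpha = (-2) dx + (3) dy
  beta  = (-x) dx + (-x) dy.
alpha ∧ beta = (5*x) dx ∧ dy

Distribute the wedge, using dx_i ∧ dx_j = -dx_j ∧ dx_i and dx_i ∧ dx_i = 0. For each pair (i, j) with i < j, the coefficient of dx_i ∧ dx_j in alpha ∧ beta is (alpha_i * beta_j - alpha_j * beta_i). Collecting: alpha ∧ beta = (5*x) dx ∧ dy.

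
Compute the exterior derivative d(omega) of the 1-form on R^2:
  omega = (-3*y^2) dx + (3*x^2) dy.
d(omega) = (6*x + 6*y) dx ∧ dy

For a 1-form omega = sum_i f_i dx_i, the exterior derivative is
  d(omega) = sum_{i < j} (∂f_j/∂x_i - ∂f_i/∂x_j) dx_i ∧ dx_j.
  coefficient of dx ∧ dy: ∂f_2/∂x - ∂f_1/∂y = ∂(3*x^2)/∂x - ∂(-3*y^2)/∂y = 6*x + 6*y
Assembling: d(omega) = (6*x + 6*y) dx ∧ dy.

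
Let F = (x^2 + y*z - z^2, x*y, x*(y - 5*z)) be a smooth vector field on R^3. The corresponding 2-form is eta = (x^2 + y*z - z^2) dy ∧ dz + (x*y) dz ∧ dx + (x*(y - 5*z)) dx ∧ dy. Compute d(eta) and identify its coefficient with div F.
d(eta) = (-2*x) dx ∧ dy ∧ dz; div F = -2*x

For a 2-form in R^3 of the form above, applying d gives a 3-form with coefficient ∂P/∂x + ∂Q/∂y + ∂R/∂z:
  ∂P/∂x = 2*x
  ∂Q/∂y = x
  ∂R/∂z = -5*x
Sum = -2*x, which is exactly div F.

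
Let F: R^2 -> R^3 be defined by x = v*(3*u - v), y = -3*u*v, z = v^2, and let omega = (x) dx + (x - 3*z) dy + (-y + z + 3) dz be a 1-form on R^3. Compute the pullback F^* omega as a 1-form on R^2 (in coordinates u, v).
F^* omega = (9*v^3) du + (v*(9*u*v + 4*v^2 + 6)) dv

Using F^*(f dg) = (f ∘ F) d(g ∘ F), substitute each coordinate x_i by F_i(u, v) in f_i, and replace dx_i by d F_i = (∂F_i/∂u) du + (∂F_i/∂v) dv.
  For the x component: f_1(F) = v*(3*u - v); d F_1 = (3*v) du + (3*u - 2*v) dv
  For the y component: f_2(F) = v*(3*u - 4*v); d F_2 = (-3*v) du + (-3*u) dv
  For the z component: f_3(F) = 3*u*v + v^2 + 3; d F_3 = (0) du + (2*v) dv
Combining and collecting du, dv coefficients:
  coeff of du: 9*v^3
  coeff of dv: v*(9*u*v + 4*v^2 + 6)
F^* omega = (9*v^3) du + (v*(9*u*v + 4*v^2 + 6)) dv.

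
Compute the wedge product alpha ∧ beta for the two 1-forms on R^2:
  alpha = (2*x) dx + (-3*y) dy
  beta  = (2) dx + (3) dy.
alpha ∧ beta = (6*x + 6*y) dx ∧ dy

Distribute the wedge, using dx_i ∧ dx_j = -dx_j ∧ dx_i and dx_i ∧ dx_i = 0. For each pair (i, j) with i < j, the coefficient of dx_i ∧ dx_j in alpha ∧ beta is (alpha_i * beta_j - alpha_j * beta_i). Collecting: alpha ∧ beta = (6*x + 6*y) dx ∧ dy.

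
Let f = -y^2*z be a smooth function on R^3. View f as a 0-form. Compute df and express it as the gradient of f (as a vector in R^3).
df = (0) dx + (-2*y*z) dy + (-y^2) dz; grad f = (0, -2*y*z, -y^2)

For a 0-form f, d f = (∂f/∂x) dx + (∂f/∂y) dy + (∂f/∂z) dz. The components of the vector representation are exactly the entries of grad f in Cartesian coordinates:
  ∂f/∂x = 0
  ∂f/∂y = -2*y*z
  ∂f/∂z = -y^2.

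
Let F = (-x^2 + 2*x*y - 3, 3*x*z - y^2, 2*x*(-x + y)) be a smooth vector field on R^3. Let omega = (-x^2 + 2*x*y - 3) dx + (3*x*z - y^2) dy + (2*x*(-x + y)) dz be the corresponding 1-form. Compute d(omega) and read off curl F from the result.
d(omega) = (-x) dy ∧ dz + (4*x - 2*y) dz ∧ dx + (-2*x + 3*z) dx ∧ dy; curl F = (-x, 4*x - 2*y, -2*x + 3*z)

d omega = sum_{i<j} (∂f_j/∂x_i - ∂f_i/∂x_j) dx_i ∧ dx_j. Under the identification (dy ∧ dz, dz ∧ dx, dx ∧ dy) ↔ (e_x, e_y, e_z), the coefficients are exactly the components of curl F. Compute:
  ∂R/∂y - ∂Q/∂z = (2*x) - (3*x) = -x
  ∂P/∂z - ∂R/∂x = (0) - (-4*x + 2*y) = 4*x - 2*y
  ∂Q/∂x - ∂P/∂y = (3*z) - (2*x) = -2*x + 3*z.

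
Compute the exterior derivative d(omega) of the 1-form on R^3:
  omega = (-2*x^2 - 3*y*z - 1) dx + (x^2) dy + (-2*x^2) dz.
d(omega) = (2*x + 3*z) dx ∧ dy + (-4*x + 3*y) dx ∧ dz

For a 1-form omega = sum_i f_i dx_i, the exterior derivative is
  d(omega) = sum_{i < j} (∂f_j/∂x_i - ∂f_i/∂x_j) dx_i ∧ dx_j.
  coefficient of dx ∧ dy: ∂f_2/∂x - ∂f_1/∂y = ∂(x^2)/∂x - ∂(-2*x^2 - 3*y*z - 1)/∂y = 2*x + 3*z
  coefficient of dx ∧ dz: ∂f_3/∂x - ∂f_1/∂z = ∂(-2*x^2)/∂x - ∂(-2*x^2 - 3*y*z - 1)/∂z = -4*x + 3*y
Assembling: d(omega) = (2*x + 3*z) dx ∧ dy + (-4*x + 3*y) dx ∧ dz.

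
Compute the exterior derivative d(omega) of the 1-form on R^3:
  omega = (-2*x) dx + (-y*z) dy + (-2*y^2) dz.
d(omega) = (-3*y) dy ∧ dz

For a 1-form omega = sum_i f_i dx_i, the exterior derivative is
  d(omega) = sum_{i < j} (∂f_j/∂x_i - ∂f_i/∂x_j) dx_i ∧ dx_j.
  coefficient of dy ∧ dz: ∂f_3/∂y - ∂f_2/∂z = ∂(-2*y^2)/∂y - ∂(-y*z)/∂z = -3*y
Assembling: d(omega) = (-3*y) dy ∧ dz.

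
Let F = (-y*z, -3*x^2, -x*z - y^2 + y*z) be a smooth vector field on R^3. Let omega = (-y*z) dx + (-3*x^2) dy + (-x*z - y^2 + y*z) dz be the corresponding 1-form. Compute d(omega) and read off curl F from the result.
d(omega) = (-2*y + z) dy ∧ dz + (-y + z) dz ∧ dx + (-6*x + z) dx ∧ dy; curl F = (-2*y + z, -y + z, -6*x + z)

d omega = sum_{i<j} (∂f_j/∂x_i - ∂f_i/∂x_j) dx_i ∧ dx_j. Under the identification (dy ∧ dz, dz ∧ dx, dx ∧ dy) ↔ (e_x, e_y, e_z), the coefficients are exactly the components of curl F. Compute:
  ∂R/∂y - ∂Q/∂z = (-2*y + z) - (0) = -2*y + z
  ∂P/∂z - ∂R/∂x = (-y) - (-z) = -y + z
  ∂Q/∂x - ∂P/∂y = (-6*x) - (-z) = -6*x + z.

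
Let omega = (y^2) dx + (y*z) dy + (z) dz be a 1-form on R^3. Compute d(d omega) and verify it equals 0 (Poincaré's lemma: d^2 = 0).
d(d omega) = 0

Step 1: d omega = sum_{i<j} (∂f_j/∂x_i - ∂f_i/∂x_j) dx_i ∧ dx_j:
  coeff of dx ∧ dy: -2*y
  coeff of dx ∧ dz: 0
  coeff of dy ∧ dz: -y
Step 2: Apply d again to each 2-form coefficient. The only possible 3-form in R^3 is dx ∧ dy ∧ dz, with coefficient
  ∂(coeff of dy∧dz)/∂x - ∂(coeff of dx∧dz)/∂y + ∂(coeff of dx∧dy)/∂z
  = ∂/∂x (-y) - ∂/∂y (0) + ∂/∂z (-2*y).
Each of these terms simplifies to sums of mixed partials that cancel in pairs. The result is 0 (by equality of mixed partials for smooth functions — Schwarz / Clairaut).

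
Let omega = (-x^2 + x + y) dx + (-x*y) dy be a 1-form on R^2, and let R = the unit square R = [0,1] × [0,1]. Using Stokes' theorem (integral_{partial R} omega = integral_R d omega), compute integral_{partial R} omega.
integral_(partial R) omega = -3/2

Stokes: integral_partial_R omega = integral_R d omega with d omega = (∂Q/∂x - ∂P/∂y) dx ∧ dy.
  ∂Q/∂x = -y
  ∂P/∂y = 1
  integrand = ∂Q/∂x - ∂P/∂y = -y - 1.
Integrating over R: integral_0^1 integral_0^1 (-y - 1) dx dy = -3/2.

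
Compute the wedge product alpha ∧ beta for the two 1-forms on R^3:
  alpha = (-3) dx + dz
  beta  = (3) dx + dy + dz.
alpha ∧ beta = (-3) dx ∧ dy + (-6) dx ∧ dz + (-1) dy ∧ dz

Distribute the wedge, using dx_i ∧ dx_j = -dx_j ∧ dx_i and dx_i ∧ dx_i = 0. For each pair (i, j) with i < j, the coefficient of dx_i ∧ dx_j in alpha ∧ beta is (alpha_i * beta_j - alpha_j * beta_i). Collecting: alpha ∧ beta = (-3) dx ∧ dy + (-6) dx ∧ dz + (-1) dy ∧ dz.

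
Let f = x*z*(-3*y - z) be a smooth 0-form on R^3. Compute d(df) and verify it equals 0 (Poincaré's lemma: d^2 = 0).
d(df) = 0

Step 1: df = sum_i (∂f/∂x_i) dx_i = (z*(-3*y - z)) dx + (-3*x*z) dy + (x*(-3*y - 2*z)) dz.
Step 2: Apply d again. Using the 1-form formula, the coefficient of dx ∧ dy in d(df) is ∂^2 f/∂x ∂y - ∂^2 f/∂y ∂x = (-3*z) - (-3*z) = 0 (equality of mixed partials for smooth f).
Similarly for dx ∧ dz and dy ∧ dz — all coefficients vanish. So d(df) = 0.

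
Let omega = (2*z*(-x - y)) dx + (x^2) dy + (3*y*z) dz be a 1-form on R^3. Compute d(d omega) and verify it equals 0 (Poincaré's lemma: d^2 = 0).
d(d omega) = 0

Step 1: d omega = sum_{i<j} (∂f_j/∂x_i - ∂f_i/∂x_j) dx_i ∧ dx_j:
  coeff of dx ∧ dy: 2*x + 2*z
  coeff of dx ∧ dz: 2*x + 2*y
  coeff of dy ∧ dz: 3*z
Step 2: Apply d again to each 2-form coefficient. The only possible 3-form in R^3 is dx ∧ dy ∧ dz, with coefficient
  ∂(coeff of dy∧dz)/∂x - ∂(coeff of dx∧dz)/∂y + ∂(coeff of dx∧dy)/∂z
  = ∂/∂x (3*z) - ∂/∂y (2*x + 2*y) + ∂/∂z (2*x + 2*z).
Each of these terms simplifies to sums of mixed partials that cancel in pairs. The result is 0 (by equality of mixed partials for smooth functions — Schwarz / Clairaut).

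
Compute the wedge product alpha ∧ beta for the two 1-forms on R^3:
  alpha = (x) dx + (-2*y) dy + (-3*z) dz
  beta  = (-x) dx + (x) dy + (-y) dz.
alpha ∧ beta = (x*(x - 2*y)) dx ∧ dy + (-x*(y + 3*z)) dx ∧ dz + (3*x*z + 2*y^2) dy ∧ dz

Distribute the wedge, using dx_i ∧ dx_j = -dx_j ∧ dx_i and dx_i ∧ dx_i = 0. For each pair (i, j) with i < j, the coefficient of dx_i ∧ dx_j in alpha ∧ beta is (alpha_i * beta_j - alpha_j * beta_i). Collecting: alpha ∧ beta = (x*(x - 2*y)) dx ∧ dy + (-x*(y + 3*z)) dx ∧ dz + (3*x*z + 2*y^2) dy ∧ dz.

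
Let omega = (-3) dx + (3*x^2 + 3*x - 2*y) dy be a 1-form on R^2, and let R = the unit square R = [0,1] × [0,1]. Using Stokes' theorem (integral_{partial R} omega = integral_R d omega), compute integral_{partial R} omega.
integral_(partial R) omega = 6

Stokes: integral_partial_R omega = integral_R d omega with d omega = (∂Q/∂x - ∂P/∂y) dx ∧ dy.
  ∂Q/∂x = 6*x + 3
  ∂P/∂y = 0
  integrand = ∂Q/∂x - ∂P/∂y = 6*x + 3.
Integrating over R: integral_0^1 integral_0^1 (6*x + 3) dx dy = 6.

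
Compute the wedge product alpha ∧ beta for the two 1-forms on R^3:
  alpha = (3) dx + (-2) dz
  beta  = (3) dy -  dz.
alpha ∧ beta = (9) dx ∧ dy + (-3) dx ∧ dz + (6) dy ∧ dz

Distribute the wedge, using dx_i ∧ dx_j = -dx_j ∧ dx_i and dx_i ∧ dx_i = 0. For each pair (i, j) with i < j, the coefficient of dx_i ∧ dx_j in alpha ∧ beta is (alpha_i * beta_j - alpha_j * beta_i). Collecting: alpha ∧ beta = (9) dx ∧ dy + (-3) dx ∧ dz + (6) dy ∧ dz.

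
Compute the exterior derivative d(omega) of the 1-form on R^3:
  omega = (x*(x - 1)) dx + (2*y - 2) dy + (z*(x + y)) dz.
d(omega) = (z) dx ∧ dz + (z) dy ∧ dz

For a 1-form omega = sum_i f_i dx_i, the exterior derivative is
  d(omega) = sum_{i < j} (∂f_j/∂x_i - ∂f_i/∂x_j) dx_i ∧ dx_j.
  coefficient of dx ∧ dz: ∂f_3/∂x - ∂f_1/∂z = ∂(z*(x + y))/∂x - ∂(x*(x - 1))/∂z = z
  coefficient of dy ∧ dz: ∂f_3/∂y - ∂f_2/∂z = ∂(z*(x + y))/∂y - ∂(2*y - 2)/∂z = z
Assembling: d(omega) = (z) dx ∧ dz + (z) dy ∧ dz.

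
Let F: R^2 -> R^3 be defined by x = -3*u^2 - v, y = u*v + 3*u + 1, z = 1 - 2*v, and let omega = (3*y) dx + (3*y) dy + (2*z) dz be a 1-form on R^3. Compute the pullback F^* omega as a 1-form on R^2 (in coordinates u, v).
F^* omega = (-18*u^2*v - 54*u^2 + 3*u*v^2 + 18*u*v + 9*u + 3*v + 9) du + (3*u^2*v + 9*u^2 - 3*u*v - 6*u + 8*v - 7) dv

Using F^*(f dg) = (f ∘ F) d(g ∘ F), substitute each coordinate x_i by F_i(u, v) in f_i, and replace dx_i by d F_i = (∂F_i/∂u) du + (∂F_i/∂v) dv.
  For the x component: f_1(F) = 3*u*v + 9*u + 3; d F_1 = (-6*u) du + (-1) dv
  For the y component: f_2(F) = 3*u*v + 9*u + 3; d F_2 = (v + 3) du + (u) dv
  For the z component: f_3(F) = 2 - 4*v; d F_3 = (0) du + (-2) dv
Combining and collecting du, dv coefficients:
  coeff of du: -18*u^2*v - 54*u^2 + 3*u*v^2 + 18*u*v + 9*u + 3*v + 9
  coeff of dv: 3*u^2*v + 9*u^2 - 3*u*v - 6*u + 8*v - 7
F^* omega = (-18*u^2*v - 54*u^2 + 3*u*v^2 + 18*u*v + 9*u + 3*v + 9) du + (3*u^2*v + 9*u^2 - 3*u*v - 6*u + 8*v - 7) dv.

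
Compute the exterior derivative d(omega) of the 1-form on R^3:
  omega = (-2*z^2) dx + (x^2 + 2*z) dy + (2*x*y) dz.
d(omega) = (2*x) dx ∧ dy + (2*y + 4*z) dx ∧ dz + (2*x - 2) dy ∧ dz

For a 1-form omega = sum_i f_i dx_i, the exterior derivative is
  d(omega) = sum_{i < j} (∂f_j/∂x_i - ∂f_i/∂x_j) dx_i ∧ dx_j.
  coefficient of dx ∧ dy: ∂f_2/∂x - ∂f_1/∂y = ∂(x^2 + 2*z)/∂x - ∂(-2*z^2)/∂y = 2*x
  coefficient of dx ∧ dz: ∂f_3/∂x - ∂f_1/∂z = ∂(2*x*y)/∂x - ∂(-2*z^2)/∂z = 2*y + 4*z
  coefficient of dy ∧ dz: ∂f_3/∂y - ∂f_2/∂z = ∂(2*x*y)/∂y - ∂(x^2 + 2*z)/∂z = 2*x - 2
Assembling: d(omega) = (2*x) dx ∧ dy + (2*y + 4*z) dx ∧ dz + (2*x - 2) dy ∧ dz.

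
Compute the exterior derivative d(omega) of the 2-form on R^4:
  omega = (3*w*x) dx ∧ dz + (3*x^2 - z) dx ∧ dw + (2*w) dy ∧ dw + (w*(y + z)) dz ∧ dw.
d(omega) = (3*x + 1) dx ∧ dz ∧ dw + (w) dy ∧ dz ∧ dw

For a 2-form omega = sum_{i<j} g_{ij} dx_i ∧ dx_j, the exterior derivative is
  d(omega) = sum_{i<j} d(g_{ij}) ∧ dx_i ∧ dx_j = sum_{i<j, k} (∂g_{ij}/∂x_k) dx_k ∧ dx_i ∧ dx_j.
Expand each term, using dx_k ∧ dx_i ∧ dx_j = sgn(permutation) dx_{(a)} ∧ dx_{(b)} ∧ dx_{(c)} with (a < b < c) sorted:
  d(3*w*x) includes (∂/∂w)(3*w*x) dw = (3*x) dw, which multiplied by dx ∧ dz gives (3*x) dx ∧ dz ∧ dw
  d(3*x^2 - z) includes (∂/∂z)(3*x^2 - z) dz = (-1) dz, which multiplied by dx ∧ dw gives (1) dx ∧ dz ∧ dw
  d(w*(y + z)) includes (∂/∂y)(w*(y + z)) dy = (w) dy, which multiplied by dz ∧ dw gives (w) dy ∧ dz ∧ dw
Collecting like 3-forms: d(omega) = (3*x + 1) dx ∧ dz ∧ dw + (w) dy ∧ dz ∧ dw.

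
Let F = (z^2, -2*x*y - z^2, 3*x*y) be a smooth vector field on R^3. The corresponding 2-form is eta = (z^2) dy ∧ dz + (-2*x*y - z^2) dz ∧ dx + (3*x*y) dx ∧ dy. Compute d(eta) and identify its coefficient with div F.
d(eta) = (-2*x) dx ∧ dy ∧ dz; div F = -2*x

For a 2-form in R^3 of the form above, applying d gives a 3-form with coefficient ∂P/∂x + ∂Q/∂y + ∂R/∂z:
  ∂P/∂x = 0
  ∂Q/∂y = -2*x
  ∂R/∂z = 0
Sum = -2*x, which is exactly div F.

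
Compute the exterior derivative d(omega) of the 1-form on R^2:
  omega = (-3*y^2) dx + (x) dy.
d(omega) = (6*y + 1) dx ∧ dy

For a 1-form omega = sum_i f_i dx_i, the exterior derivative is
  d(omega) = sum_{i < j} (∂f_j/∂x_i - ∂f_i/∂x_j) dx_i ∧ dx_j.
  coefficient of dx ∧ dy: ∂f_2/∂x - ∂f_1/∂y = ∂(x)/∂x - ∂(-3*y^2)/∂y = 6*y + 1
Assembling: d(omega) = (6*y + 1) dx ∧ dy.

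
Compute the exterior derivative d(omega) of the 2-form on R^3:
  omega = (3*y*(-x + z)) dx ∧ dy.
d(omega) = (3*y) dx ∧ dy ∧ dz

For a 2-form omega = sum_{i<j} g_{ij} dx_i ∧ dx_j, the exterior derivative is
  d(omega) = sum_{i<j} d(g_{ij}) ∧ dx_i ∧ dx_j = sum_{i<j, k} (∂g_{ij}/∂x_k) dx_k ∧ dx_i ∧ dx_j.
Expand each term, using dx_k ∧ dx_i ∧ dx_j = sgn(permutation) dx_{(a)} ∧ dx_{(b)} ∧ dx_{(c)} with (a < b < c) sorted:
  d(3*y*(-x + z)) includes (∂/∂z)(3*y*(-x + z)) dz = (3*y) dz, which multiplied by dx ∧ dy gives (3*y) dx ∧ dy ∧ dz
Collecting like 3-forms: d(omega) = (3*y) dx ∧ dy ∧ dz.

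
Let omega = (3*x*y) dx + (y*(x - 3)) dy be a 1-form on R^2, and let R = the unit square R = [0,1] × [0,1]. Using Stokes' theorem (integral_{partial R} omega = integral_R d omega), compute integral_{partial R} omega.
integral_(partial R) omega = -1

Stokes: integral_partial_R omega = integral_R d omega with d omega = (∂Q/∂x - ∂P/∂y) dx ∧ dy.
  ∂Q/∂x = y
  ∂P/∂y = 3*x
  integrand = ∂Q/∂x - ∂P/∂y = -3*x + y.
Integrating over R: integral_0^1 integral_0^1 (-3*x + y) dx dy = -1.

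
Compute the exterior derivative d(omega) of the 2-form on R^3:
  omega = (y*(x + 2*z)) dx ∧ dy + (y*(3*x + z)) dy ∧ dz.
d(omega) = (5*y) dx ∧ dy ∧ dz

For a 2-form omega = sum_{i<j} g_{ij} dx_i ∧ dx_j, the exterior derivative is
  d(omega) = sum_{i<j} d(g_{ij}) ∧ dx_i ∧ dx_j = sum_{i<j, k} (∂g_{ij}/∂x_k) dx_k ∧ dx_i ∧ dx_j.
Expand each term, using dx_k ∧ dx_i ∧ dx_j = sgn(permutation) dx_{(a)} ∧ dx_{(b)} ∧ dx_{(c)} with (a < b < c) sorted:
  d(y*(x + 2*z)) includes (∂/∂z)(y*(x + 2*z)) dz = (2*y) dz, which multiplied by dx ∧ dy gives (2*y) dx ∧ dy ∧ dz
  d(y*(3*x + z)) includes (∂/∂x)(y*(3*x + z)) dx = (3*y) dx, which multiplied by dy ∧ dz gives (3*y) dx ∧ dy ∧ dz
Collecting like 3-forms: d(omega) = (5*y) dx ∧ dy ∧ dz.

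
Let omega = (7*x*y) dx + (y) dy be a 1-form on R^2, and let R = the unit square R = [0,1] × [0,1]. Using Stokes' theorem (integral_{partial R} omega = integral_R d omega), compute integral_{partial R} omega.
integral_(partial R) omega = -7/2

Stokes: integral_partial_R omega = integral_R d omega with d omega = (∂Q/∂x - ∂P/∂y) dx ∧ dy.
  ∂Q/∂x = 0
  ∂P/∂y = 7*x
  integrand = ∂Q/∂x - ∂P/∂y = -7*x.
Integrating over R: integral_0^1 integral_0^1 (-7*x) dx dy = -7/2.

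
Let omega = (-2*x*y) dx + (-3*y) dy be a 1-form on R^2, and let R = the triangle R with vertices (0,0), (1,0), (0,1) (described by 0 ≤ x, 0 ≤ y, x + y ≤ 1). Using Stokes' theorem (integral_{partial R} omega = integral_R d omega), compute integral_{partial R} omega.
integral_(partial R) omega = 1/3

Stokes: integral_partial_R omega = integral_R d omega with d omega = (∂Q/∂x - ∂P/∂y) dx ∧ dy.
  ∂Q/∂x = 0
  ∂P/∂y = -2*x
  integrand = ∂Q/∂x - ∂P/∂y = 2*x.
Integrating over R: integral_0^1 integral_0^{1-x} (2*x) dy dx = 1/3.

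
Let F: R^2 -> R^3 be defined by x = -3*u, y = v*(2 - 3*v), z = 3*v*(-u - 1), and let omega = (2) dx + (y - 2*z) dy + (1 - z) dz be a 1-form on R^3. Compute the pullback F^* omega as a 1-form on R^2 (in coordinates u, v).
F^* omega = (-9*u*v^2 - 9*v^2 - 3*v - 6) du + (-9*u^2*v - 36*u*v^2 - 6*u*v - 3*u + 18*v^3 - 54*v^2 + 7*v - 3) dv

Using F^*(f dg) = (f ∘ F) d(g ∘ F), substitute each coordinate x_i by F_i(u, v) in f_i, and replace dx_i by d F_i = (∂F_i/∂u) du + (∂F_i/∂v) dv.
  For the x component: f_1(F) = 2; d F_1 = (-3) du + (0) dv
  For the y component: f_2(F) = v*(6*u - 3*v + 8); d F_2 = (0) du + (2 - 6*v) dv
  For the z component: f_3(F) = 3*u*v + 3*v + 1; d F_3 = (-3*v) du + (-3*u - 3) dv
Combining and collecting du, dv coefficients:
  coeff of du: -9*u*v^2 - 9*v^2 - 3*v - 6
  coeff of dv: -9*u^2*v - 36*u*v^2 - 6*u*v - 3*u + 18*v^3 - 54*v^2 + 7*v - 3
F^* omega = (-9*u*v^2 - 9*v^2 - 3*v - 6) du + (-9*u^2*v - 36*u*v^2 - 6*u*v - 3*u + 18*v^3 - 54*v^2 + 7*v - 3) dv.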